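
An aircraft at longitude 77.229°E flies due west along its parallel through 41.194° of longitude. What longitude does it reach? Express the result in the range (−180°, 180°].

Start at +77.229°; shift −41.194° → +36.035°.
+36.035° already lies in (−180°, 180°].

36.035°E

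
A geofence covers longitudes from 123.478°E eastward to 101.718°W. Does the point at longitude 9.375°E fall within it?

Band width going east from +123.478° to -101.718°: ((-101.718 − 123.478) mod 360) = 134.804°.
Offset of +9.375° east of the west edge: ((9.375 − 123.478) mod 360) = 245.897°.
245.897° > 134.804° ⇒ outside.

No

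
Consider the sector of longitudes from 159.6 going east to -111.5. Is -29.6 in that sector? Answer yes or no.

Band width going east from +159.6° to -111.5°: ((-111.5 − 159.6) mod 360) = 88.9°.
Offset of -29.6° east of the west edge: ((-29.6 − 159.6) mod 360) = 170.8°.
170.8° > 88.9° ⇒ outside.

No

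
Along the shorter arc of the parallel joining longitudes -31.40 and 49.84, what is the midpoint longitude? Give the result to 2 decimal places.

Signed shortest Δλ from -31.40° to +49.84° is +81.24°.
Midpoint longitude = -31.40° + (+81.24°)/2 = -31.40° + 40.62° = +9.22°.

+9.22°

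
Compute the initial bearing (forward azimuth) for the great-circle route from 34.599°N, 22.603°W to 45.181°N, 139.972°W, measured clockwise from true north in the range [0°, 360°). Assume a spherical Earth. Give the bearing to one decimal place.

Δλ = -139.972 − -22.603 = -117.369°.
θ = atan2( sin Δλ · cos φ₂ , cos φ₁ · sin φ₂ − sin φ₁ · cos φ₂ · cos Δλ )
  = atan2(-0.62597, 0.76789) = -39.186° → normalised to [0°, 360°): 320.814°.

320.8°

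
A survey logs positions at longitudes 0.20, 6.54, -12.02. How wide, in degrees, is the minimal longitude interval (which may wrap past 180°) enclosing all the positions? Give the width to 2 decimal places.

Sort the longitudes: -12.02°, +0.20°, +6.54°.
Eastward gaps between consecutive values (wrapping around): 12.22°, 6.34°, 341.44°.
Largest gap = 341.44° ⇒ minimal covering band is its complement: 360° − 341.44° = 18.56°.
Band runs from -12.02° eastward to +6.54°.

18.56°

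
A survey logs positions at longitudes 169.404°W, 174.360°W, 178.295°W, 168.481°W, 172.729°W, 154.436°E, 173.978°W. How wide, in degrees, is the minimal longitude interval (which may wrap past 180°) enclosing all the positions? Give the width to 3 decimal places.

37.083°

Sort the longitudes: -178.295°, -174.360°, -173.978°, -172.729°, -169.404°, -168.481°, +154.436°.
Eastward gaps between consecutive values (wrapping around): 3.935°, 0.382°, 1.249°, 3.325°, 0.923°, 322.917°, 27.269°.
Largest gap = 322.917° ⇒ minimal covering band is its complement: 360° − 322.917° = 37.083°.
Band runs from +154.436° eastward to -168.481°, crossing the antimeridian.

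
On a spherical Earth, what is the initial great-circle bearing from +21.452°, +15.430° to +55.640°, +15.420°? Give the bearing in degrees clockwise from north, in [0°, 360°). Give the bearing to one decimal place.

Δλ = 15.420 − 15.430 = -0.010°.
θ = atan2( sin Δλ · cos φ₂ , cos φ₁ · sin φ₂ − sin φ₁ · cos φ₂ · cos Δλ )
  = atan2(-0.00010, 0.56191) = -0.010° → normalised to [0°, 360°): 359.990°.
To one decimal place that is 360.0°, which in [0°, 360°) is written 0.0°.

0.0°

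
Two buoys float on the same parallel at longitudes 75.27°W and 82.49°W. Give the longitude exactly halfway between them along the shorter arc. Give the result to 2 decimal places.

Signed shortest Δλ from -75.27° to -82.49° is -7.22°.
Midpoint longitude = -75.27° + (-7.22°)/2 = -75.27° − 3.61° = -78.88°.

78.88°W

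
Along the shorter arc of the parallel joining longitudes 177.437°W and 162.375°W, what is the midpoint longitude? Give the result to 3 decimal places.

169.906°W

Signed shortest Δλ from -177.437° to -162.375° is +15.062°.
Midpoint longitude = -177.437° + (+15.062°)/2 = -177.437° + 7.531° = -169.906°.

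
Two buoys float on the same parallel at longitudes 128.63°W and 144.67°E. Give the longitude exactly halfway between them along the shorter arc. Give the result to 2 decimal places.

171.98°W

Signed shortest Δλ from -128.63° to +144.67° is -86.70°.
Midpoint longitude = -128.63° + (-86.70°)/2 = -128.63° − 43.35° = -171.98°.
(The naïve average (-128.63 + +144.67)/2 = 8.02° is on the wrong side of the globe.)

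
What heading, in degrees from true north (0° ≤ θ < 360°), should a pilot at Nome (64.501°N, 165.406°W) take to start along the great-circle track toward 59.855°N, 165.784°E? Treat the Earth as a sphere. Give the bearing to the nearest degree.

Δλ = 165.784 − -165.406 = 331.190°; wrapped into (−180°, 180°]: -28.810°.
θ = atan2( sin Δλ · cos φ₂ , cos φ₁ · sin φ₂ − sin φ₁ · cos φ₂ · cos Δλ )
  = atan2(-0.24201, -0.02489) = -95.873° → normalised to [0°, 360°): 264.127°.

264°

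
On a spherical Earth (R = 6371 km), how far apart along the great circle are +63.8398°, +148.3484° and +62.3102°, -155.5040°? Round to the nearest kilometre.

Δλ = -155.5040 − 148.3484 = -303.8524°; wrapped into (−180°, 180°]: 56.1476°.
Δφ = 62.3102 − 63.8398 = -1.5296°.
a = sin²(Δφ/2) + cos φ₁ · cos φ₂ · sin²(Δλ/2) = 0.045551.
c = 2·atan2(√a, √(1−a)) = 0.43016 rad → d = 6371·c ≈ 2740.58 km.

2741 km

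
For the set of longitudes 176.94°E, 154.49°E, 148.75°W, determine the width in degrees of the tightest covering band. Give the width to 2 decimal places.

56.76°

Sort the longitudes: -148.75°, +154.49°, +176.94°.
Eastward gaps between consecutive values (wrapping around): 303.24°, 22.45°, 34.31°.
Largest gap = 303.24° ⇒ minimal covering band is its complement: 360° − 303.24° = 56.76°.
Band runs from +154.49° eastward to -148.75°, crossing the antimeridian.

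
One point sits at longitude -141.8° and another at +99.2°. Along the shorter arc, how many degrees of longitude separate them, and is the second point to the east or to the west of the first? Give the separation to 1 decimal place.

Raw difference: 99.2 − -141.8 = 241.0°.
Normalise into (−180°, 180°]: 241.0° − 360° = -119.0°.
Negative ⇒ the second point lies to the west; separation 119.0°.

119.0° west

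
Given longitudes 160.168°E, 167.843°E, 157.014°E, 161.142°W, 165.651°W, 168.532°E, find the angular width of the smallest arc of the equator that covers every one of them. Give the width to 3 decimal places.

41.844°

Sort the longitudes: -165.651°, -161.142°, +157.014°, +160.168°, +167.843°, +168.532°.
Eastward gaps between consecutive values (wrapping around): 4.509°, 318.156°, 3.154°, 7.675°, 0.689°, 25.817°.
Largest gap = 318.156° ⇒ minimal covering band is its complement: 360° − 318.156° = 41.844°.
Band runs from +157.014° eastward to -161.142°, crossing the antimeridian.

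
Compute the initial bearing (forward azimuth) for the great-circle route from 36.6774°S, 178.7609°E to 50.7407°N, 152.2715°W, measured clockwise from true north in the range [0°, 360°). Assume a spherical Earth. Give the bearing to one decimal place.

Δλ = -152.2715 − 178.7609 = -331.0324°; wrapped into (−180°, 180°]: 28.9676°.
θ = atan2( sin Δλ · cos φ₂ , cos φ₁ · sin φ₂ − sin φ₁ · cos φ₂ · cos Δλ )
  = atan2(0.30649, 0.95170) = 17.851° → normalised to [0°, 360°): 17.851°.

17.9°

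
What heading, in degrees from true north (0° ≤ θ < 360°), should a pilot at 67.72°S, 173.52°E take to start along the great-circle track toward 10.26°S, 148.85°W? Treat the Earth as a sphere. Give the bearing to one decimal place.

Δλ = -148.85 − 173.52 = -322.37°; wrapped into (−180°, 180°]: 37.63°.
θ = atan2( sin Δλ · cos φ₂ , cos φ₁ · sin φ₂ − sin φ₁ · cos φ₂ · cos Δλ )
  = atan2(0.60080, 0.65360) = 42.590° → normalised to [0°, 360°): 42.590°.

42.6°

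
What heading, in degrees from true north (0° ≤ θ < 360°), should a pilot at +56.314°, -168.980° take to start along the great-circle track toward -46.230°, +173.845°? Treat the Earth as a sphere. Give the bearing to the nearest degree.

192°

Δλ = 173.845 − -168.980 = 342.825°; wrapped into (−180°, 180°]: -17.175°.
θ = atan2( sin Δλ · cos φ₂ , cos φ₁ · sin φ₂ − sin φ₁ · cos φ₂ · cos Δλ )
  = atan2(-0.20427, -0.95046) = -167.871° → normalised to [0°, 360°): 192.129°.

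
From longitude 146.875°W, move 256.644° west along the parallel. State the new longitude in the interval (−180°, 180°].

43.519°W

Start at -146.875°; shift −256.644° → -403.519°.
-403.519° lies outside (−180°, 180°]; add 360° → -43.519°.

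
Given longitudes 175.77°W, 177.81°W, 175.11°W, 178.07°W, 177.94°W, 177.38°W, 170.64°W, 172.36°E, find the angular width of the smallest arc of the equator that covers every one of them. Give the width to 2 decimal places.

Sort the longitudes: -178.07°, -177.94°, -177.81°, -177.38°, -175.77°, -175.11°, -170.64°, +172.36°.
Eastward gaps between consecutive values (wrapping around): 0.13°, 0.13°, 0.43°, 1.61°, 0.66°, 4.47°, 343.00°, 9.57°.
Largest gap = 343.00° ⇒ minimal covering band is its complement: 360° − 343.00° = 17.00°.
Band runs from +172.36° eastward to -170.64°, crossing the antimeridian.

17.00°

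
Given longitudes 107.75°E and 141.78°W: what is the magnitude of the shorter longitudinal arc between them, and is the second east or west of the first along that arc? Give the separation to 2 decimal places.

Raw difference: -141.78 − 107.75 = -249.53°.
Normalise into (−180°, 180°]: -249.53° + 360° = 110.47°.
Positive ⇒ the second point lies to the east; separation 110.47°.

110.47° east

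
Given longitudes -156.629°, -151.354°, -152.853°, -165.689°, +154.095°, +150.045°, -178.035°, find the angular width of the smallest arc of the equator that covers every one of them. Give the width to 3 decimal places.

58.601°

Sort the longitudes: -178.035°, -165.689°, -156.629°, -152.853°, -151.354°, +150.045°, +154.095°.
Eastward gaps between consecutive values (wrapping around): 12.346°, 9.060°, 3.776°, 1.499°, 301.399°, 4.050°, 27.870°.
Largest gap = 301.399° ⇒ minimal covering band is its complement: 360° − 301.399° = 58.601°.
Band runs from +150.045° eastward to -151.354°, crossing the antimeridian.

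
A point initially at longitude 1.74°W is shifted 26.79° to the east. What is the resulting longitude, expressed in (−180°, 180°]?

25.05°E

Start at -1.74°; shift +26.79° → +25.05°.
+25.05° already lies in (−180°, 180°].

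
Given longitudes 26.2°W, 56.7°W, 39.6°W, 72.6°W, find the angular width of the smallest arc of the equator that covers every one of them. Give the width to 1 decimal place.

Sort the longitudes: -72.6°, -56.7°, -39.6°, -26.2°.
Eastward gaps between consecutive values (wrapping around): 15.9°, 17.1°, 13.4°, 313.6°.
Largest gap = 313.6° ⇒ minimal covering band is its complement: 360° − 313.6° = 46.4°.
Band runs from -72.6° eastward to -26.2°.

46.4°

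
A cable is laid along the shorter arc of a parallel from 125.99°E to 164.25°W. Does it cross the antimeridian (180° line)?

Naïve |-164.25 − 125.99| = 290.24° > 180°, so the shorter arc goes the other way round — across 180°.
Signed shortest Δλ = ((-164.25 − 125.99 + 180) mod 360) − 180 = 69.76°.
Going east by 69.76° from +125.99° passes through 180° before reaching -164.25°.

Yes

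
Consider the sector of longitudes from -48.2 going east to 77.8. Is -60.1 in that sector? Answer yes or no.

Band width going east from -48.2° to +77.8°: ((77.8 − -48.2) mod 360) = 126.0°.
Offset of -60.1° east of the west edge: ((-60.1 − -48.2) mod 360) = 348.1°.
348.1° > 126.0° ⇒ outside.

No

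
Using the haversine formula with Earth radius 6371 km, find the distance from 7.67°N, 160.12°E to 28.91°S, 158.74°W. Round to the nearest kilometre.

Δλ = -158.74 − 160.12 = -318.86°; wrapped into (−180°, 180°]: 41.14°.
Δφ = -28.91 − 7.67 = -36.58°.
a = sin²(Δφ/2) + cos φ₁ · cos φ₂ · sin²(Δλ/2) = 0.205584.
c = 2·atan2(√a, √(1−a)) = 0.94118 rad → d = 6371·c ≈ 5996.28 km.

5996 km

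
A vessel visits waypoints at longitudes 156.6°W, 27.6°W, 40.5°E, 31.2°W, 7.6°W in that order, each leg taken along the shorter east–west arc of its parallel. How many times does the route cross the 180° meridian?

0

Leg 1: -156.6° → -27.6°, shortest Δλ = 129.0° (east) — does not cross 180°.
Leg 2: -27.6° → +40.5°, shortest Δλ = 68.1° (east) — does not cross 180°.
Leg 3: +40.5° → -31.2°, shortest Δλ = -71.7° (west) — does not cross 180°.
Leg 4: -31.2° → -7.6°, shortest Δλ = 23.6° (east) — does not cross 180°.
Total crossings: 0.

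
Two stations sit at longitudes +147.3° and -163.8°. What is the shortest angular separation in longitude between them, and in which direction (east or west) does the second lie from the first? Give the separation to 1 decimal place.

48.9° east

Raw difference: -163.8 − 147.3 = -311.1°.
Normalise into (−180°, 180°]: -311.1° + 360° = 48.9°.
Positive ⇒ the second point lies to the east; separation 48.9°.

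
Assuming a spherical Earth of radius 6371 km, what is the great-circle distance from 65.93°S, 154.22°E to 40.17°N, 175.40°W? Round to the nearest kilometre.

12083 km

Δλ = -175.40 − 154.22 = -329.62°; wrapped into (−180°, 180°]: 30.38°.
Δφ = 40.17 − -65.93 = 106.10°.
a = sin²(Δφ/2) + cos φ₁ · cos φ₂ · sin²(Δλ/2) = 0.660054.
c = 2·atan2(√a, √(1−a)) = 1.89664 rad → d = 6371·c ≈ 12083.49 km.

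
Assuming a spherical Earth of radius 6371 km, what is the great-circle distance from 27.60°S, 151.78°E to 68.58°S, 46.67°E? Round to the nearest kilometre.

Δλ = 46.67 − 151.78 = -105.11°.
Δφ = -68.58 − -27.60 = -40.98°.
a = sin²(Δφ/2) + cos φ₁ · cos φ₂ · sin²(Δλ/2) = 0.326535.
c = 2·atan2(√a, √(1−a)) = 1.21650 rad → d = 6371·c ≈ 7750.32 km.

7750 km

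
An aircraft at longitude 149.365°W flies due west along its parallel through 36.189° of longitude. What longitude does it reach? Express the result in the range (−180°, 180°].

Start at -149.365°; shift −36.189° → -185.554°.
-185.554° lies outside (−180°, 180°]; add 360° → +174.446°.

174.446°E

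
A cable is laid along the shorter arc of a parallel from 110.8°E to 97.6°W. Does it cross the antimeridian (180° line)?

Yes

Naïve |-97.6 − 110.8| = 208.4° > 180°, so the shorter arc goes the other way round — across 180°.
Signed shortest Δλ = ((-97.6 − 110.8 + 180) mod 360) − 180 = 151.6°.
Going east by 151.6° from +110.8° passes through 180° before reaching -97.6°.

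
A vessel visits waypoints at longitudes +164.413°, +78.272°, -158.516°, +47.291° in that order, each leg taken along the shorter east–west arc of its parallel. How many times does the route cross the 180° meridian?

2

Leg 1: +164.413° → +78.272°, shortest Δλ = -86.141° (west) — does not cross 180°.
Leg 2: +78.272° → -158.516°, shortest Δλ = 123.212° (east) — crosses 180°.
Leg 3: -158.516° → +47.291°, shortest Δλ = -154.193° (west) — crosses 180°.
Total crossings: 2.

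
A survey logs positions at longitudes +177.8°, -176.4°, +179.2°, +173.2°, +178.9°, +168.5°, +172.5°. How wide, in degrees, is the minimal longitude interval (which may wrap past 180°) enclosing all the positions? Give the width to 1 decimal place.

15.1°

Sort the longitudes: -176.4°, +168.5°, +172.5°, +173.2°, +177.8°, +178.9°, +179.2°.
Eastward gaps between consecutive values (wrapping around): 344.9°, 4.0°, 0.7°, 4.6°, 1.1°, 0.3°, 4.4°.
Largest gap = 344.9° ⇒ minimal covering band is its complement: 360° − 344.9° = 15.1°.
Band runs from +168.5° eastward to -176.4°, crossing the antimeridian.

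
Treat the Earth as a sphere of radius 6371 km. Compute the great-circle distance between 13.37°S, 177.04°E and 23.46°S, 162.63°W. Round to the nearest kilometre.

2416 km

Δλ = -162.63 − 177.04 = -339.67°; wrapped into (−180°, 180°]: 20.33°.
Δφ = -23.46 − -13.37 = -10.09°.
a = sin²(Δφ/2) + cos φ₁ · cos φ₂ · sin²(Δλ/2) = 0.035531.
c = 2·atan2(√a, √(1−a)) = 0.37926 rad → d = 6371·c ≈ 2416.26 km.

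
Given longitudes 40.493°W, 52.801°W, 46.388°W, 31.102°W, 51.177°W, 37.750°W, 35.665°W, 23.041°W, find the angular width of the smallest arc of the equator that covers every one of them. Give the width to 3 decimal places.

29.760°

Sort the longitudes: -52.801°, -51.177°, -46.388°, -40.493°, -37.750°, -35.665°, -31.102°, -23.041°.
Eastward gaps between consecutive values (wrapping around): 1.624°, 4.789°, 5.895°, 2.743°, 2.085°, 4.563°, 8.061°, 330.240°.
Largest gap = 330.240° ⇒ minimal covering band is its complement: 360° − 330.240° = 29.760°.
Band runs from -52.801° eastward to -23.041°.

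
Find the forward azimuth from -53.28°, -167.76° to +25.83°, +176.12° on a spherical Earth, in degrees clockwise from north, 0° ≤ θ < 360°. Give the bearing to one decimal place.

Δλ = 176.12 − -167.76 = 343.88°; wrapped into (−180°, 180°]: -16.12°.
θ = atan2( sin Δλ · cos φ₂ , cos φ₁ · sin φ₂ − sin φ₁ · cos φ₂ · cos Δλ )
  = atan2(-0.24991, 0.95362) = -14.685° → normalised to [0°, 360°): 345.315°.

345.3°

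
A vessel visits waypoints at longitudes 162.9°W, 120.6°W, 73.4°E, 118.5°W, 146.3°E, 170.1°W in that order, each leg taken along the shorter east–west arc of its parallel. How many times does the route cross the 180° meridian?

4

Leg 1: -162.9° → -120.6°, shortest Δλ = 42.3° (east) — does not cross 180°.
Leg 2: -120.6° → +73.4°, shortest Δλ = -166.0° (west) — crosses 180°.
Leg 3: +73.4° → -118.5°, shortest Δλ = 168.1° (east) — crosses 180°.
Leg 4: -118.5° → +146.3°, shortest Δλ = -95.2° (west) — crosses 180°.
Leg 5: +146.3° → -170.1°, shortest Δλ = 43.6° (east) — crosses 180°.
Total crossings: 4.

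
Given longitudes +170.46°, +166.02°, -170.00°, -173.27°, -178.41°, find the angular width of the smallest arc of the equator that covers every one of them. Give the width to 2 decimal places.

Sort the longitudes: -178.41°, -173.27°, -170.00°, +166.02°, +170.46°.
Eastward gaps between consecutive values (wrapping around): 5.14°, 3.27°, 336.02°, 4.44°, 11.13°.
Largest gap = 336.02° ⇒ minimal covering band is its complement: 360° − 336.02° = 23.98°.
Band runs from +166.02° eastward to -170.00°, crossing the antimeridian.

23.98°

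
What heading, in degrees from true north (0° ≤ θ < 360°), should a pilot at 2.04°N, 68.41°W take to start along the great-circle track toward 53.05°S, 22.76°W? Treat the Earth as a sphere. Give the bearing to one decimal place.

Δλ = -22.76 − -68.41 = 45.65°.
θ = atan2( sin Δλ · cos φ₂ , cos φ₁ · sin φ₂ − sin φ₁ · cos φ₂ · cos Δλ )
  = atan2(0.42985, -0.81361) = 152.152° → normalised to [0°, 360°): 152.152°.

152.2°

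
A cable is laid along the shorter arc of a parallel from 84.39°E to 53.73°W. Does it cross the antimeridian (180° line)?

No

Signed shortest Δλ = ((-53.73 − 84.39 + 180) mod 360) − 180 = -138.12°.
Going west by 138.12° from +84.39° reaches -53.73° without touching 180°.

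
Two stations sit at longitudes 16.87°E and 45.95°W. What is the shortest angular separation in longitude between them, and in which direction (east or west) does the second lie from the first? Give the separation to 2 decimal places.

62.82° west

Raw difference: -45.95 − 16.87 = -62.82°.
Normalise into (−180°, 180°]: -62.82° stays -62.82°.
Negative ⇒ the second point lies to the west; separation 62.82°.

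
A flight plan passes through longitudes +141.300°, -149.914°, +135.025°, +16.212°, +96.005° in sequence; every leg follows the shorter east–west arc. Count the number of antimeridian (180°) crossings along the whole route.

Leg 1: +141.300° → -149.914°, shortest Δλ = 68.786° (east) — crosses 180°.
Leg 2: -149.914° → +135.025°, shortest Δλ = -75.061° (west) — crosses 180°.
Leg 3: +135.025° → +16.212°, shortest Δλ = -118.813° (west) — does not cross 180°.
Leg 4: +16.212° → +96.005°, shortest Δλ = 79.793° (east) — does not cross 180°.
Total crossings: 2.

2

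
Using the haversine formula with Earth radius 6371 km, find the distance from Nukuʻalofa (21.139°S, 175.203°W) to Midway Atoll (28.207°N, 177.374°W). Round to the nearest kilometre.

Δλ = -177.374 − -175.203 = -2.171°.
Δφ = 28.207 − -21.139 = 49.346°.
a = sin²(Δφ/2) + cos φ₁ · cos φ₂ · sin²(Δλ/2) = 0.174550.
c = 2·atan2(√a, √(1−a)) = 0.86203 rad → d = 6371·c ≈ 5491.98 km.

5492 km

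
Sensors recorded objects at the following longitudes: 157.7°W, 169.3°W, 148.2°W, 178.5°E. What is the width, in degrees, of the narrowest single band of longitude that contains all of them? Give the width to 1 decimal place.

33.3°

Sort the longitudes: -169.3°, -157.7°, -148.2°, +178.5°.
Eastward gaps between consecutive values (wrapping around): 11.6°, 9.5°, 326.7°, 12.2°.
Largest gap = 326.7° ⇒ minimal covering band is its complement: 360° − 326.7° = 33.3°.
Band runs from +178.5° eastward to -148.2°, crossing the antimeridian.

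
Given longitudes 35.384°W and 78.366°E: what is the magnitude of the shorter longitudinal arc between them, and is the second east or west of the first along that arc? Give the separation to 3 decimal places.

Raw difference: 78.366 − -35.384 = 113.75°.
Normalise into (−180°, 180°]: 113.75° stays 113.75°.
Positive ⇒ the second point lies to the east; separation 113.750°.

113.750° east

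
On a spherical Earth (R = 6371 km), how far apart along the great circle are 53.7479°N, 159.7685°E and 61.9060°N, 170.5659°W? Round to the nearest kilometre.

Δλ = -170.5659 − 159.7685 = -330.3344°; wrapped into (−180°, 180°]: 29.6656°.
Δφ = 61.9060 − 53.7479 = 8.1581°.
a = sin²(Δφ/2) + cos φ₁ · cos φ₂ · sin²(Δλ/2) = 0.023310.
c = 2·atan2(√a, √(1−a)) = 0.30655 rad → d = 6371·c ≈ 1953.03 km.

1953 km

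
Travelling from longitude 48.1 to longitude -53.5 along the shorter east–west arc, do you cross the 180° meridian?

Signed shortest Δλ = ((-53.5 − 48.1 + 180) mod 360) − 180 = -101.6°.
Going west by 101.6° from +48.1° reaches -53.5° without touching 180°.

No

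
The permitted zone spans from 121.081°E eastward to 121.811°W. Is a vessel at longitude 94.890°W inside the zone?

No

Band width going east from +121.081° to -121.811°: ((-121.811 − 121.081) mod 360) = 117.108°.
Offset of -94.890° east of the west edge: ((-94.890 − 121.081) mod 360) = 144.029°.
144.029° > 117.108° ⇒ outside.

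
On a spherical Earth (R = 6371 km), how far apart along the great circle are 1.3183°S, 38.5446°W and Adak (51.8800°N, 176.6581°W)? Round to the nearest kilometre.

Δλ = -176.6581 − -38.5446 = -138.1135°.
Δφ = 51.8800 − -1.3183 = 53.1983°.
a = sin²(Δφ/2) + cos φ₁ · cos φ₂ · sin²(Δλ/2) = 0.738773.
c = 2·atan2(√a, √(1−a)) = 2.06866 rad → d = 6371·c ≈ 13179.41 km.

13179 km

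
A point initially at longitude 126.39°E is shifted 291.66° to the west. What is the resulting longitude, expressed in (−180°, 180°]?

165.27°W

Start at +126.39°; shift −291.66° → -165.27°.
-165.27° already lies in (−180°, 180°].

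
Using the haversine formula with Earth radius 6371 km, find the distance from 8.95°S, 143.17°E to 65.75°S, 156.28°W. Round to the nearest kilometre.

7788 km

Δλ = -156.28 − 143.17 = -299.45°; wrapped into (−180°, 180°]: 60.55°.
Δφ = -65.75 − -8.95 = -56.80°.
a = sin²(Δφ/2) + cos φ₁ · cos φ₂ · sin²(Δλ/2) = 0.329339.
c = 2·atan2(√a, √(1−a)) = 1.22247 rad → d = 6371·c ≈ 7788.38 km.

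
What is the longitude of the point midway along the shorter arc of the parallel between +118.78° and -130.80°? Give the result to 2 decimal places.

Signed shortest Δλ from +118.78° to -130.80° is +110.42°.
Midpoint longitude = +118.78° + (+110.42°)/2 = +118.78° + 55.21° = +173.99°.
(The naïve average (+118.78 + -130.80)/2 = -6.01° is on the wrong side of the globe.)

+173.99°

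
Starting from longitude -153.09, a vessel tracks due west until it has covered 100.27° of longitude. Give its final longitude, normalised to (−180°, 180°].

Start at -153.09°; shift −100.27° → -253.36°.
-253.36° lies outside (−180°, 180°]; add 360° → +106.64°.

+106.64°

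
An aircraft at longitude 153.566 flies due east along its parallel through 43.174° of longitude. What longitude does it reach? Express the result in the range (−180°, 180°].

Start at +153.566°; shift +43.174° → +196.740°.
+196.740° lies outside (−180°, 180°]; subtract 360° → -163.260°.

-163.260°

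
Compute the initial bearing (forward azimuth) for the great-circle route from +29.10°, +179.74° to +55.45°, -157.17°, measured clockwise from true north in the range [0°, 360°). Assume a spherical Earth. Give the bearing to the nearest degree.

26°

Δλ = -157.17 − 179.74 = -336.91°; wrapped into (−180°, 180°]: 23.09°.
θ = atan2( sin Δλ · cos φ₂ , cos φ₁ · sin φ₂ − sin φ₁ · cos φ₂ · cos Δλ )
  = atan2(0.22241, 0.46595) = 25.517° → normalised to [0°, 360°): 25.517°.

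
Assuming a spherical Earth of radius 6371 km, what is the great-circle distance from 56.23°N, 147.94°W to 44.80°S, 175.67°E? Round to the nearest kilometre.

11738 km

Δλ = 175.67 − -147.94 = 323.61°; wrapped into (−180°, 180°]: -36.39°.
Δφ = -44.80 − 56.23 = -101.03°.
a = sin²(Δφ/2) + cos φ₁ · cos φ₂ · sin²(Δλ/2) = 0.634118.
c = 2·atan2(√a, √(1−a)) = 1.84236 rad → d = 6371·c ≈ 11737.66 km.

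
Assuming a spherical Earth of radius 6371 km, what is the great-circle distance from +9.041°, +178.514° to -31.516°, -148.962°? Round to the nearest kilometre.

5684 km

Δλ = -148.962 − 178.514 = -327.476°; wrapped into (−180°, 180°]: 32.524°.
Δφ = -31.516 − 9.041 = -40.557°.
a = sin²(Δφ/2) + cos φ₁ · cos φ₂ · sin²(Δλ/2) = 0.186140.
c = 2·atan2(√a, √(1−a)) = 0.89217 rad → d = 6371·c ≈ 5684.04 km.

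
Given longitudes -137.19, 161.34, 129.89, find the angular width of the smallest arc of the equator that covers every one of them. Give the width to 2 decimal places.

Sort the longitudes: -137.19°, +129.89°, +161.34°.
Eastward gaps between consecutive values (wrapping around): 267.08°, 31.45°, 61.47°.
Largest gap = 267.08° ⇒ minimal covering band is its complement: 360° − 267.08° = 92.92°.
Band runs from +129.89° eastward to -137.19°, crossing the antimeridian.

92.92°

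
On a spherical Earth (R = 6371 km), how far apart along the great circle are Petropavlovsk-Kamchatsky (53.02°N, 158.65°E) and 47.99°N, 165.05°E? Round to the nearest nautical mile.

Δλ = 165.05 − 158.65 = 6.40°.
Δφ = 47.99 − 53.02 = -5.03°.
a = sin²(Δφ/2) + cos φ₁ · cos φ₂ · sin²(Δλ/2) = 0.003180.
c = 2·atan2(√a, √(1−a)) = 0.11284 rad → d = 6371·c ≈ 718.92 km ≈ 388.19 nmi.

388 nmi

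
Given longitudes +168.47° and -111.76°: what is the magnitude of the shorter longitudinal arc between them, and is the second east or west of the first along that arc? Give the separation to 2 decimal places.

Raw difference: -111.76 − 168.47 = -280.23°.
Normalise into (−180°, 180°]: -280.23° + 360° = 79.77°.
Positive ⇒ the second point lies to the east; separation 79.77°.

79.77° east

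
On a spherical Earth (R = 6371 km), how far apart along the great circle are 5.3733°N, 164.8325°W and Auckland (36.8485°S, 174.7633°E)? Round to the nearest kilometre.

5151 km

Δλ = 174.7633 − -164.8325 = 339.5958°; wrapped into (−180°, 180°]: -20.4042°.
Δφ = -36.8485 − 5.3733 = -42.2218°.
a = sin²(Δφ/2) + cos φ₁ · cos φ₂ · sin²(Δλ/2) = 0.154720.
c = 2·atan2(√a, √(1−a)) = 0.80853 rad → d = 6371·c ≈ 5151.16 km.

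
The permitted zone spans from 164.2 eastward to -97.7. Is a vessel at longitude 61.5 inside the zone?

No

Band width going east from +164.2° to -97.7°: ((-97.7 − 164.2) mod 360) = 98.1°.
Offset of +61.5° east of the west edge: ((61.5 − 164.2) mod 360) = 257.3°.
257.3° > 98.1° ⇒ outside.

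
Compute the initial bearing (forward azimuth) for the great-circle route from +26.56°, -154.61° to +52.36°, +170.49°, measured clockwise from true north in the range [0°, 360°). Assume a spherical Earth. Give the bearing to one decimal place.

Δλ = 170.49 − -154.61 = 325.10°; wrapped into (−180°, 180°]: -34.90°.
θ = atan2( sin Δλ · cos φ₂ , cos φ₁ · sin φ₂ − sin φ₁ · cos φ₂ · cos Δλ )
  = atan2(-0.34941, 0.48434) = -35.807° → normalised to [0°, 360°): 324.193°.

324.2°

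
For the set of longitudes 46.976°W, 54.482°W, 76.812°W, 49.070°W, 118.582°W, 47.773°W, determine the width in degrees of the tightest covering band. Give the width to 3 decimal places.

Sort the longitudes: -118.582°, -76.812°, -54.482°, -49.070°, -47.773°, -46.976°.
Eastward gaps between consecutive values (wrapping around): 41.770°, 22.330°, 5.412°, 1.297°, 0.797°, 288.394°.
Largest gap = 288.394° ⇒ minimal covering band is its complement: 360° − 288.394° = 71.606°.
Band runs from -118.582° eastward to -46.976°.

71.606°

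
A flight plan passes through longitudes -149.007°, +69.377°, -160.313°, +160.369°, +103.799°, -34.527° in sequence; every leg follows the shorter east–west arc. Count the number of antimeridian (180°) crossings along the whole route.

Leg 1: -149.007° → +69.377°, shortest Δλ = -141.616° (west) — crosses 180°.
Leg 2: +69.377° → -160.313°, shortest Δλ = 130.31° (east) — crosses 180°.
Leg 3: -160.313° → +160.369°, shortest Δλ = -39.318° (west) — crosses 180°.
Leg 4: +160.369° → +103.799°, shortest Δλ = -56.57° (west) — does not cross 180°.
Leg 5: +103.799° → -34.527°, shortest Δλ = -138.326° (west) — does not cross 180°.
Total crossings: 3.

3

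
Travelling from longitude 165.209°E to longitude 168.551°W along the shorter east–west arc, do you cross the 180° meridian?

Yes

Naïve |-168.551 − 165.209| = 333.76° > 180°, so the shorter arc goes the other way round — across 180°.
Signed shortest Δλ = ((-168.551 − 165.209 + 180) mod 360) − 180 = 26.24°.
Going east by 26.24° from +165.209° passes through 180° before reaching -168.551°.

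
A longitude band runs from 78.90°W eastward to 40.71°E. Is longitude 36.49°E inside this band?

Yes

Band width going east from -78.90° to +40.71°: ((40.71 − -78.90) mod 360) = 119.61°.
Offset of +36.49° east of the west edge: ((36.49 − -78.90) mod 360) = 115.39°.
115.39° ≤ 119.61° ⇒ inside.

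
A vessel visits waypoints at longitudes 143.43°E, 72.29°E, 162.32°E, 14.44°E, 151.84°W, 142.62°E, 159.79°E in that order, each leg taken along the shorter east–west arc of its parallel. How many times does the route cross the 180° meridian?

1

Leg 1: +143.43° → +72.29°, shortest Δλ = -71.14° (west) — does not cross 180°.
Leg 2: +72.29° → +162.32°, shortest Δλ = 90.03° (east) — does not cross 180°.
Leg 3: +162.32° → +14.44°, shortest Δλ = -147.88° (west) — does not cross 180°.
Leg 4: +14.44° → -151.84°, shortest Δλ = -166.28° (west) — does not cross 180°.
Leg 5: -151.84° → +142.62°, shortest Δλ = -65.54° (west) — crosses 180°.
Leg 6: +142.62° → +159.79°, shortest Δλ = 17.17° (east) — does not cross 180°.
Total crossings: 1.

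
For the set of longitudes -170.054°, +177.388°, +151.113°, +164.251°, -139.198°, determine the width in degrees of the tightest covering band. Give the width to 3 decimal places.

Sort the longitudes: -170.054°, -139.198°, +151.113°, +164.251°, +177.388°.
Eastward gaps between consecutive values (wrapping around): 30.856°, 290.311°, 13.138°, 13.137°, 12.558°.
Largest gap = 290.311° ⇒ minimal covering band is its complement: 360° − 290.311° = 69.689°.
Band runs from +151.113° eastward to -139.198°, crossing the antimeridian.

69.689°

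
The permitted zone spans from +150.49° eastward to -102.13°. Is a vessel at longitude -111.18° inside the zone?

Band width going east from +150.49° to -102.13°: ((-102.13 − 150.49) mod 360) = 107.38°.
Offset of -111.18° east of the west edge: ((-111.18 − 150.49) mod 360) = 98.33°.
98.33° ≤ 107.38° ⇒ inside.

Yes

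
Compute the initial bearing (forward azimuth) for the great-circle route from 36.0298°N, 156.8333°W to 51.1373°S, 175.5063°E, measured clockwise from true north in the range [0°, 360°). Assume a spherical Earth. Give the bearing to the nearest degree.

197°

Δλ = 175.5063 − -156.8333 = 332.3396°; wrapped into (−180°, 180°]: -27.6604°.
θ = atan2( sin Δλ · cos φ₂ , cos φ₁ · sin φ₂ − sin φ₁ · cos φ₂ · cos Δλ )
  = atan2(-0.29128, -0.95660) = -163.065° → normalised to [0°, 360°): 196.935°.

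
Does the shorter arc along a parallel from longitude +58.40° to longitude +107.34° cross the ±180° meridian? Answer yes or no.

No

Signed shortest Δλ = ((107.34 − 58.40 + 180) mod 360) − 180 = 48.94°.
Going east by 48.94° from +58.40° reaches +107.34° without touching 180°.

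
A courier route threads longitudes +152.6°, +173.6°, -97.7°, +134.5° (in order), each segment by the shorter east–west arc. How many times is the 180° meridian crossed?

Leg 1: +152.6° → +173.6°, shortest Δλ = 21.0° (east) — does not cross 180°.
Leg 2: +173.6° → -97.7°, shortest Δλ = 88.7° (east) — crosses 180°.
Leg 3: -97.7° → +134.5°, shortest Δλ = -127.8° (west) — crosses 180°.
Total crossings: 2.

2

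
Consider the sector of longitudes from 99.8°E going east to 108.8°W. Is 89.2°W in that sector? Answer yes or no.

Band width going east from +99.8° to -108.8°: ((-108.8 − 99.8) mod 360) = 151.4°.
Offset of -89.2° east of the west edge: ((-89.2 − 99.8) mod 360) = 171.0°.
171.0° > 151.4° ⇒ outside.

No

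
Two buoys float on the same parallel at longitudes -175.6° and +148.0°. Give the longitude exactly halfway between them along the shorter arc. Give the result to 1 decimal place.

+166.2°

Signed shortest Δλ from -175.6° to +148.0° is -36.4°.
Midpoint longitude = -175.6° + (-36.4°)/2 = -175.6° − 18.2° = -193.8°.
Normalise into (−180°, 180°]: +166.2°.
(The naïve average (-175.6 + +148.0)/2 = -13.8° is on the wrong side of the globe.)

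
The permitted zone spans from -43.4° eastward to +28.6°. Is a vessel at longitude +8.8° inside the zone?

Band width going east from -43.4° to +28.6°: ((28.6 − -43.4) mod 360) = 72.0°.
Offset of +8.8° east of the west edge: ((8.8 − -43.4) mod 360) = 52.2°.
52.2° ≤ 72.0° ⇒ inside.

Yes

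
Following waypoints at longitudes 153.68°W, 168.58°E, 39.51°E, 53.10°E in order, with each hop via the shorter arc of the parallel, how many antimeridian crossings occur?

1

Leg 1: -153.68° → +168.58°, shortest Δλ = -37.74° (west) — crosses 180°.
Leg 2: +168.58° → +39.51°, shortest Δλ = -129.07° (west) — does not cross 180°.
Leg 3: +39.51° → +53.10°, shortest Δλ = 13.59° (east) — does not cross 180°.
Total crossings: 1.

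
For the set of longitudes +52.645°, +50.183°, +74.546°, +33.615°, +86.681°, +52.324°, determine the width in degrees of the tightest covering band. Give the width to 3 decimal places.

Sort the longitudes: +33.615°, +50.183°, +52.324°, +52.645°, +74.546°, +86.681°.
Eastward gaps between consecutive values (wrapping around): 16.568°, 2.141°, 0.321°, 21.901°, 12.135°, 306.934°.
Largest gap = 306.934° ⇒ minimal covering band is its complement: 360° − 306.934° = 53.066°.
Band runs from +33.615° eastward to +86.681°.

53.066°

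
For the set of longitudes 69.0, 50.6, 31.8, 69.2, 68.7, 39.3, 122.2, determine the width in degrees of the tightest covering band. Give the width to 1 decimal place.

Sort the longitudes: +31.8°, +39.3°, +50.6°, +68.7°, +69.0°, +69.2°, +122.2°.
Eastward gaps between consecutive values (wrapping around): 7.5°, 11.3°, 18.1°, 0.3°, 0.2°, 53.0°, 269.6°.
Largest gap = 269.6° ⇒ minimal covering band is its complement: 360° − 269.6° = 90.4°.
Band runs from +31.8° eastward to +122.2°.

90.4°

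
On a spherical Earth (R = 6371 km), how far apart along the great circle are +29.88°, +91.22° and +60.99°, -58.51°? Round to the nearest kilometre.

Δλ = -58.51 − 91.22 = -149.73°.
Δφ = 60.99 − 29.88 = 31.11°.
a = sin²(Δφ/2) + cos φ₁ · cos φ₂ · sin²(Δλ/2) = 0.463743.
c = 2·atan2(√a, √(1−a)) = 1.49822 rad → d = 6371·c ≈ 9545.15 km.

9545 km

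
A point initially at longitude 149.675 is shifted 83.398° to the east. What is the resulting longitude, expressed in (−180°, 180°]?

-126.927°

Start at +149.675°; shift +83.398° → +233.073°.
+233.073° lies outside (−180°, 180°]; subtract 360° → -126.927°.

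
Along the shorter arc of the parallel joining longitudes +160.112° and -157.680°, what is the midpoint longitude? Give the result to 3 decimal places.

Signed shortest Δλ from +160.112° to -157.680° is +42.208°.
Midpoint longitude = +160.112° + (+42.208°)/2 = +160.112° + 21.104° = +181.216°.
Normalise into (−180°, 180°]: -178.784°.
(The naïve average (+160.112 + -157.680)/2 = 1.216° is on the wrong side of the globe.)

-178.784°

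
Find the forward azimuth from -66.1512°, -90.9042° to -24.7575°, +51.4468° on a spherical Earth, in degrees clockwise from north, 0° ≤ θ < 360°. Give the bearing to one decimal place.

Δλ = 51.4468 − -90.9042 = 142.3510°.
θ = atan2( sin Δλ · cos φ₂ , cos φ₁ · sin φ₂ − sin φ₁ · cos φ₂ · cos Δλ )
  = atan2(0.55468, -0.82693) = 146.147° → normalised to [0°, 360°): 146.147°.

146.1°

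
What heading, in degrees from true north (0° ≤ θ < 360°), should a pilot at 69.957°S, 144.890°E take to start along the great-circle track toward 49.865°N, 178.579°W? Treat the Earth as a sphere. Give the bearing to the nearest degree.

27°

Δλ = -178.579 − 144.890 = -323.469°; wrapped into (−180°, 180°]: 36.531°.
θ = atan2( sin Δλ · cos φ₂ , cos φ₁ · sin φ₂ − sin φ₁ · cos φ₂ · cos Δλ )
  = atan2(0.38370, 0.74860) = 27.137° → normalised to [0°, 360°): 27.137°.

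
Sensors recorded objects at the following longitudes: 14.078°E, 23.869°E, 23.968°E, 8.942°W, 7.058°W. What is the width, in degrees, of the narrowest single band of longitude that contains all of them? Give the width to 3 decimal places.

Sort the longitudes: -8.942°, -7.058°, +14.078°, +23.869°, +23.968°.
Eastward gaps between consecutive values (wrapping around): 1.884°, 21.136°, 9.791°, 0.099°, 327.090°.
Largest gap = 327.090° ⇒ minimal covering band is its complement: 360° − 327.090° = 32.910°.
Band runs from -8.942° eastward to +23.968°.

32.910°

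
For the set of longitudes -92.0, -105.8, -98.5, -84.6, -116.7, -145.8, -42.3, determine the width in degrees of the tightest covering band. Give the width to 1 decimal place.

103.5°

Sort the longitudes: -145.8°, -116.7°, -105.8°, -98.5°, -92.0°, -84.6°, -42.3°.
Eastward gaps between consecutive values (wrapping around): 29.1°, 10.9°, 7.3°, 6.5°, 7.4°, 42.3°, 256.5°.
Largest gap = 256.5° ⇒ minimal covering band is its complement: 360° − 256.5° = 103.5°.
Band runs from -145.8° eastward to -42.3°.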